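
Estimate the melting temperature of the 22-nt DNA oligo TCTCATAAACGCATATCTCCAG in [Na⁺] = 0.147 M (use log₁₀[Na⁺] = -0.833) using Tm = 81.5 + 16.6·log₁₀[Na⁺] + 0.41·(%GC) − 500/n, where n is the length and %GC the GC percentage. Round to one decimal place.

61.7°C

Length n = 22. Scanning the sequence gives G=2, C=7, A=7, T=6.
G+C = 9, so %GC = 9/22 × 100 = 40.909%
Salt term: 16.6 × (-0.833) = -13.828
GC term: 0.41 × 40.909 = 16.773; length term: −500/22 = −22.727
Tm = 81.5 + (-13.828) + 16.773 − 22.727 = 61.718 → 61.7°C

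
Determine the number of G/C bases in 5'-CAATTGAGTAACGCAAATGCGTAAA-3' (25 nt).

Counting bases: A=11, C=4, G=5, T=5
G+C = 5 + 4 = 9

9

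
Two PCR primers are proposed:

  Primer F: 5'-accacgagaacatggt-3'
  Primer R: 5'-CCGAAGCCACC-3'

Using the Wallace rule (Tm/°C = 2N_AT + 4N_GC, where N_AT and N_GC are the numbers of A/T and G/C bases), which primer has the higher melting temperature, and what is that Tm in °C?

Primer F, 48°C

Primer F: A+T=8, G+C=8 → Tm = 2(8)+4(8) = 48°C
Primer R: A+T=3, G+C=8 → Tm = 2(3)+4(8) = 38°C
48°C vs 38°C → primer F is higher.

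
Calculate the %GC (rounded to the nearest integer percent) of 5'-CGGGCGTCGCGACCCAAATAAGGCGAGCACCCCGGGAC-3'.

Base counts: C=14, T=2, G=13, A=9
G+C = 13 + 14 = 27 out of 38 bases
%GC = 27/38 × 100 = 71.05% ≈ 71%

71%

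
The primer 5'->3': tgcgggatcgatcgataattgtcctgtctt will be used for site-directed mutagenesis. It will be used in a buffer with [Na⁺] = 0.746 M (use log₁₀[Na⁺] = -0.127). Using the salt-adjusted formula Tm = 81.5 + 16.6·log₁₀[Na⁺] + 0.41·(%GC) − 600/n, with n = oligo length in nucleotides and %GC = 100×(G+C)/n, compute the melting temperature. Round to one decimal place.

Length n = 30. Base counts: G=8, T=11, C=6, A=5
G+C = 14, so %GC = 14/30 × 100 = 46.667%
Salt term: 16.6 × (-0.127) = -2.108
GC term: 0.41 × 46.667 = 19.133; length term: −600/30 = −20
Tm = 81.5 + (-2.108) + 19.133 − 20 = 78.525 → 78.5°C

78.5°C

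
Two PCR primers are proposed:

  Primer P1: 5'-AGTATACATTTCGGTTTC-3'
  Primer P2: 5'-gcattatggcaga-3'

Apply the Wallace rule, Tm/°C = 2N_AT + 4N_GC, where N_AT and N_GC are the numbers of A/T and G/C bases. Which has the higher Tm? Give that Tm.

Primer P1, 48°C

Primer P1: A+T=12, G+C=6 → Tm = 2(12)+4(6) = 48°C
Primer P2: A+T=7, G+C=6 → Tm = 2(7)+4(6) = 38°C
48°C vs 38°C → primer P1 is higher.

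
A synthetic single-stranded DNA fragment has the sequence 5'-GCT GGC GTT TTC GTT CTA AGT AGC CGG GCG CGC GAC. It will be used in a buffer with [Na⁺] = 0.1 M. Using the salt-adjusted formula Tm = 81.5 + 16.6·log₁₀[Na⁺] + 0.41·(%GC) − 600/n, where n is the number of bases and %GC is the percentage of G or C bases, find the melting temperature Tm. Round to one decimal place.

Length n = 36. C=10, T=9, G=13, A=4
G+C = 23, so %GC = 23/36 × 100 = 63.889%
Salt term: 16.6 × (-1) = -16.6
GC term: 0.41 × 63.889 = 26.194; length term: −600/36 = −16.667
Tm = 81.5 + (-16.6) + 26.194 − 16.667 = 74.427 → 74.4°C

74.4°C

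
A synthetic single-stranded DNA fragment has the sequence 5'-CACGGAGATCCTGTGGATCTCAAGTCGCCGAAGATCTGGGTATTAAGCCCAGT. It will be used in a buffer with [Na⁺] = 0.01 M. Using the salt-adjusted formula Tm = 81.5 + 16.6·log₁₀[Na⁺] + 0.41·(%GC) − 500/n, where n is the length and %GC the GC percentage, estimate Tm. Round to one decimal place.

60.5°C

Length n = 53. Base counts: G=15, T=12, C=13, A=13
G+C = 28, so %GC = 28/53 × 100 = 52.83%
Salt term: 16.6 × (-2) = -33.2
GC term: 0.41 × 52.83 = 21.66; length term: −500/53 = −9.434
Tm = 81.5 + (-33.2) + 21.66 − 9.434 = 60.526 → 60.5°C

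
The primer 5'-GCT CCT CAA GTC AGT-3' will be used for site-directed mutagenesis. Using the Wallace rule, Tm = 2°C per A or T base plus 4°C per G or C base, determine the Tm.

Scanning the sequence gives G=3, T=4, C=5, A=3.
So N_AT = 7 and N_GC = 8.
Tm = 2×7 + 4×8 = 46°C

46°C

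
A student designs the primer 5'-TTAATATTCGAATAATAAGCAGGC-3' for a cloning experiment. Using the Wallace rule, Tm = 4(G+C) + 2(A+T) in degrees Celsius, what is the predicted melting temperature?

62°C

Counting bases: G=4, T=7, A=10, C=3
So N_AT = 17 and N_GC = 7.
Tm = 2×17 + 4×7 = 62°C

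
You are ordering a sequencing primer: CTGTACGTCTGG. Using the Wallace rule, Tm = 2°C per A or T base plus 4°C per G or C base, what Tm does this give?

38°C

Scanning the sequence gives T=4, G=4, A=1, C=3.
A+T = 5, G+C = 7
Tm = 4·7 + 2·5 = 28 + 10 = 38°C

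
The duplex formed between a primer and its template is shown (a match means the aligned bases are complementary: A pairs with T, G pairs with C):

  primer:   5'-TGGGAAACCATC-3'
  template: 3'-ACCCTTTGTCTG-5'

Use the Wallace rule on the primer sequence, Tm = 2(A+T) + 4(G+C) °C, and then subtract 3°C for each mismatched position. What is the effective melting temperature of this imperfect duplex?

Primer base counts: A=4, T=2, G=3, C=3 → A+T=6, G+C=6
Perfect-match Tm = 2(6) + 4(6) = 12 + 24 = 36°C
Mismatches (positions where the bases are not complementary): 3 (at positions 9, 10, 11)
Effective Tm = 36 − 3×3 = 36 − 9 = 27°C

27°C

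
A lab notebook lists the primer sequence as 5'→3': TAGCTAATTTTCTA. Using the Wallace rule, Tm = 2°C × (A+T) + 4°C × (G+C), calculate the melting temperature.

34°C

Counting bases: A=4, G=1, C=2, T=7
AT pairs contribute 11, GC pairs contribute 3.
Tm = 2(11) + 4(3) = 22 + 12 = 34°C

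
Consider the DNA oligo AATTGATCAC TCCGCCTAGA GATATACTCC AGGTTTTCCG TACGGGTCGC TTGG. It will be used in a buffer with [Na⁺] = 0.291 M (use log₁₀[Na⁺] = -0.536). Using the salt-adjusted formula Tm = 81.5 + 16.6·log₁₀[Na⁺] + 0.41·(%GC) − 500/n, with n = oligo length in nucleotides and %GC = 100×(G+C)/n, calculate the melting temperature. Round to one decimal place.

Length n = 54. Counting bases: A=11, C=14, T=16, G=13
G+C = 27, so %GC = 27/54 × 100 = 50%
Salt term: 16.6 × (-0.536) = -8.898
GC term: 0.41 × 50 = 20.5; length term: −500/54 = −9.259
Tm = 81.5 + (-8.898) + 20.5 − 9.259 = 83.843 → 83.8°C

83.8°C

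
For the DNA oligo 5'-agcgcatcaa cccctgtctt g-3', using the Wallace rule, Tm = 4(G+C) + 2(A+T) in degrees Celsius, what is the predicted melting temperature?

G=4, C=8, A=4, T=5
A+T = 9, G+C = 12
Tm = 4·12 + 2·9 = 48 + 18 = 66°C

66°C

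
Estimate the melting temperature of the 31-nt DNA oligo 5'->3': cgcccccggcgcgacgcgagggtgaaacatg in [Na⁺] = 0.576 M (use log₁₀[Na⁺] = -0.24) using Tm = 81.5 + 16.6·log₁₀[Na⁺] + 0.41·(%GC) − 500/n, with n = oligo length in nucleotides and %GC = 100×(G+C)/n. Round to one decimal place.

Length n = 31. Counting bases: A=6, T=2, G=12, C=11
G+C = 23, so %GC = 23/31 × 100 = 74.194%
Salt term: 16.6 × (-0.24) = -3.984
GC term: 0.41 × 74.194 = 30.42; length term: −500/31 = −16.129
Tm = 81.5 + (-3.984) + 30.42 − 16.129 = 91.807 → 91.8°C

91.8°C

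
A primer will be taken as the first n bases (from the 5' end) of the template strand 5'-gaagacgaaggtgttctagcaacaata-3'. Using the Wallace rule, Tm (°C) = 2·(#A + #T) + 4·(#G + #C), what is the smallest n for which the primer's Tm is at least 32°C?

First 10 bases: GAAGACGAAG → Tm = 30°C (< 32°C)
First 11 bases: GAAGACGAAGG → Tm = 34°C (≥ 32°C)
Each additional base adds 2°C (A/T) or 4°C (G/C), so Tm is non-decreasing in n; n = 11 is the first length to reach 32°C.

n = 11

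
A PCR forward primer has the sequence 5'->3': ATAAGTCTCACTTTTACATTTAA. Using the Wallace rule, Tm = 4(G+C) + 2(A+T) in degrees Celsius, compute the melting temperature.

56°C

Scanning the sequence gives A=8, T=10, C=4, G=1.
A+T = 18, G+C = 5
Tm = 4·5 + 2·18 = 20 + 36 = 56°C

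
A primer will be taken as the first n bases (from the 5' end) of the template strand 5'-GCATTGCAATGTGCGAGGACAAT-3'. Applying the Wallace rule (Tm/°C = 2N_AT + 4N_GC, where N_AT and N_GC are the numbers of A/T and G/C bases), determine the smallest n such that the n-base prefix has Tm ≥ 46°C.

First 14 bases: GCATTGCAATGTGC → Tm = 42°C (< 46°C)
First 15 bases: GCATTGCAATGTGCG → Tm = 46°C (≥ 46°C)
Each additional base adds 2°C (A/T) or 4°C (G/C), so Tm is non-decreasing in n; n = 15 is the first length to reach 46°C.

n = 15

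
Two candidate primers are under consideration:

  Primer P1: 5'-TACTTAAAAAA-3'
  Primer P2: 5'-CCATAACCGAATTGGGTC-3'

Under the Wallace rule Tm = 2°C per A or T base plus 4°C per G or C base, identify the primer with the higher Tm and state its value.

Primer P2, 54°C

Primer P1: A+T=10, G+C=1 → Tm = 2(10)+4(1) = 24°C
Primer P2: A+T=9, G+C=9 → Tm = 2(9)+4(9) = 54°C
24°C vs 54°C → primer P2 is higher.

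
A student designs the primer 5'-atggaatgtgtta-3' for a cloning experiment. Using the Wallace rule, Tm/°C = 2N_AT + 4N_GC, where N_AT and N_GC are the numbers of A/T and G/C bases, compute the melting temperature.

34°C

Scanning the sequence gives C=0, A=4, G=4, T=5.
A+T = 9, G+C = 4
Tm = 4·4 + 2·9 = 16 + 18 = 34°C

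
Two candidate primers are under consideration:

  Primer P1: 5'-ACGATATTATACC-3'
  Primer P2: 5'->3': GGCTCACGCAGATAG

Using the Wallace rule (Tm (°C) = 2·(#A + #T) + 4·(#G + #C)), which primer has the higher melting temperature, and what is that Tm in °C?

Primer P1: A+T=9, G+C=4 → Tm = 2(9)+4(4) = 34°C
Primer P2: A+T=6, G+C=9 → Tm = 2(6)+4(9) = 48°C
34°C vs 48°C → primer P2 is higher.

Primer P2, 48°C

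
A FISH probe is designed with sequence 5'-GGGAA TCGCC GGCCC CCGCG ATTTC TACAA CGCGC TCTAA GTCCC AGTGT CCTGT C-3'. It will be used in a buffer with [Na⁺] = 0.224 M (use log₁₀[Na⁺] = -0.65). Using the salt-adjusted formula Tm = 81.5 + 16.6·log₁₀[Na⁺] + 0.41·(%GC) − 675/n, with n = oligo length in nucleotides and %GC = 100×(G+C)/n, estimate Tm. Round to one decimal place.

84.3°C

Length n = 56. C=21, G=14, A=9, T=12
G+C = 35, so %GC = 35/56 × 100 = 62.5%
Salt term: 16.6 × (-0.65) = -10.79
GC term: 0.41 × 62.5 = 25.625; length term: −675/56 = −12.054
Tm = 81.5 + (-10.79) + 25.625 − 12.054 = 84.281 → 84.3°C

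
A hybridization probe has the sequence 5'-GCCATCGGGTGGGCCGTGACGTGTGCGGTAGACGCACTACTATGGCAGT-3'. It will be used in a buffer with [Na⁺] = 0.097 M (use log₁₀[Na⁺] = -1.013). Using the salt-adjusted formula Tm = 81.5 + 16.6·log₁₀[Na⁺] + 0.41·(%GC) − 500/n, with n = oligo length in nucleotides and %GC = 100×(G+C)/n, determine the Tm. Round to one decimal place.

Length n = 49. Counting bases: C=12, G=19, T=10, A=8
G+C = 31, so %GC = 31/49 × 100 = 63.265%
Salt term: 16.6 × (-1.013) = -16.816
GC term: 0.41 × 63.265 = 25.939; length term: −500/49 = −10.204
Tm = 81.5 + (-16.816) + 25.939 − 10.204 = 80.419 → 80.4°C

80.4°C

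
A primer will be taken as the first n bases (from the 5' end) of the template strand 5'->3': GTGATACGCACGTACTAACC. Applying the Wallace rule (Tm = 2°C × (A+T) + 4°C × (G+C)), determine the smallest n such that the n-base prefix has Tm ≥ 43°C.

n = 15

First 14 bases: GTGATACGCACGTA → Tm = 42°C (< 43°C)
First 15 bases: GTGATACGCACGTAC → Tm = 46°C (≥ 43°C)
Each additional base adds 2°C (A/T) or 4°C (G/C), so Tm is non-decreasing in n; n = 15 is the first length to reach 43°C.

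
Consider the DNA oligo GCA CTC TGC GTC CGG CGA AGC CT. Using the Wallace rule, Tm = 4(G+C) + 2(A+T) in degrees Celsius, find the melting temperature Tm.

Scanning the sequence gives T=4, C=9, A=3, G=7.
AT pairs contribute 7, GC pairs contribute 16.
Tm = 2×7 + 4×16 = 78°C

78°C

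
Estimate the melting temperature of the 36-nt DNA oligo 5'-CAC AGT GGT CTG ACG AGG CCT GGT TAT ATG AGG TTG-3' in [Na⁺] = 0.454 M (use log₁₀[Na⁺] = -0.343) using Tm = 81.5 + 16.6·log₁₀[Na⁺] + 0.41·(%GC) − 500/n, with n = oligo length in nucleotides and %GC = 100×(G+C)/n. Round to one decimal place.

Length n = 36. Counting bases: C=6, T=10, G=13, A=7
G+C = 19, so %GC = 19/36 × 100 = 52.778%
Salt term: 16.6 × (-0.343) = -5.694
GC term: 0.41 × 52.778 = 21.639; length term: −500/36 = −13.889
Tm = 81.5 + (-5.694) + 21.639 − 13.889 = 83.556 → 83.6°C

83.6°C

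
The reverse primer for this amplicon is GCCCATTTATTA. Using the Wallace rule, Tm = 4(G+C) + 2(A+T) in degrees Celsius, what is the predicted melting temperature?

32°C

Base counts: A=3, C=3, T=5, G=1
AT pairs contribute 8, GC pairs contribute 4.
Tm = 2(8) + 4(4) = 16 + 16 = 32°C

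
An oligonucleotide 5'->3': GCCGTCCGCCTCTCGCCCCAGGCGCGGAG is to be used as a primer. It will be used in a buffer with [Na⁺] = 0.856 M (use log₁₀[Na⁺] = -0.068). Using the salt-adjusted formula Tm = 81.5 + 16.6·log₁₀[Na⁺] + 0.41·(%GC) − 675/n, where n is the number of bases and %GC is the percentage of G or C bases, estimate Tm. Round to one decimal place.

Length n = 29. Counting bases: G=10, T=3, C=14, A=2
G+C = 24, so %GC = 24/29 × 100 = 82.759%
Salt term: 16.6 × (-0.068) = -1.129
GC term: 0.41 × 82.759 = 33.931; length term: −675/29 = −23.276
Tm = 81.5 + (-1.129) + 33.931 − 23.276 = 91.026 → 91.0°C

91.0°C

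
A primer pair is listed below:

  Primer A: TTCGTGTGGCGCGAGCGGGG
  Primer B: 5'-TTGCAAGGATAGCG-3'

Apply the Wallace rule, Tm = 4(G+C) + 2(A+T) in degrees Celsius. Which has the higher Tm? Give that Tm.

Primer A: A+T=5, G+C=15 → Tm = 2(5)+4(15) = 70°C
Primer B: A+T=7, G+C=7 → Tm = 2(7)+4(7) = 42°C
70°C vs 42°C → primer A is higher.

Primer A, 70°C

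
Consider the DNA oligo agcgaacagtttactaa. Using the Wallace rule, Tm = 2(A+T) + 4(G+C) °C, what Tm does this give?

46°C

G=3, C=3, A=7, T=4
A+T = 11, G+C = 6
Tm = 4·6 + 2·11 = 24 + 22 = 46°C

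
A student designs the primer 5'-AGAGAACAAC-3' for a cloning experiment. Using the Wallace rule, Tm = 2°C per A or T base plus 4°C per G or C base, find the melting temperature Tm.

28°C

Base counts: A=6, C=2, G=2, T=0
A+T = 6, G+C = 4
Tm = 4·4 + 2·6 = 16 + 12 = 28°C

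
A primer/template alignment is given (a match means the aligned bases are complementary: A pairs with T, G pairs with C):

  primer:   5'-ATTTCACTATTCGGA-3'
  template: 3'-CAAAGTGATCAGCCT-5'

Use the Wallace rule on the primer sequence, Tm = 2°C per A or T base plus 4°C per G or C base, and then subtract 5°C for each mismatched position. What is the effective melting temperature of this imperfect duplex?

30°C

Primer base counts: A=4, T=6, G=2, C=3 → A+T=10, G+C=5
Perfect-match Tm = 2(10) + 4(5) = 20 + 20 = 40°C
Mismatches (positions where the bases are not complementary): 2 (at positions 1, 10)
Effective Tm = 40 − 2×5 = 40 − 10 = 30°C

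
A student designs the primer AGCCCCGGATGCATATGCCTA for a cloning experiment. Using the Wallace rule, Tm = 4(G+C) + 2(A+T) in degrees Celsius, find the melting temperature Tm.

66°C

Base counts: C=7, G=5, T=4, A=5
A+T = 9, G+C = 12
Tm = 2(9) + 4(12) = 18 + 48 = 66°C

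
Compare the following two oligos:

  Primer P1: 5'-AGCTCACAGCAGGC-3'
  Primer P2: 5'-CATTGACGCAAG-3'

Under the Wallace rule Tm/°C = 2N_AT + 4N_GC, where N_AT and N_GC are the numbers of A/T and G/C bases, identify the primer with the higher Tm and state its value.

Primer P1, 46°C

Primer P1: A+T=5, G+C=9 → Tm = 2(5)+4(9) = 46°C
Primer P2: A+T=6, G+C=6 → Tm = 2(6)+4(6) = 36°C
46°C vs 36°C → primer P1 is higher.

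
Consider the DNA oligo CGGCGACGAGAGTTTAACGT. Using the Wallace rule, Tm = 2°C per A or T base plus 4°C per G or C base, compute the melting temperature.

62°C

Scanning the sequence gives C=4, T=4, A=5, G=7.
AT pairs contribute 9, GC pairs contribute 11.
Tm = 2(9) + 4(11) = 18 + 44 = 62°C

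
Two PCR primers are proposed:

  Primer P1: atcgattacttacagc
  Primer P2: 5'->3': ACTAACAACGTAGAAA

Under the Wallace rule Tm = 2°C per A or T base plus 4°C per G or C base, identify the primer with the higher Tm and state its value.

Primer P1, 44°C

Primer P1: A+T=10, G+C=6 → Tm = 2(10)+4(6) = 44°C
Primer P2: A+T=11, G+C=5 → Tm = 2(11)+4(5) = 42°C
44°C vs 42°C → primer P1 is higher.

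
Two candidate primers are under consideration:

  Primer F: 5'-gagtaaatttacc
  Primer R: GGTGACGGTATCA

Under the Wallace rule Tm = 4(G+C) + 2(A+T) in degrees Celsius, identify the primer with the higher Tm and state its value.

Primer R, 40°C

Primer F: A+T=9, G+C=4 → Tm = 2(9)+4(4) = 34°C
Primer R: A+T=6, G+C=7 → Tm = 2(6)+4(7) = 40°C
34°C vs 40°C → primer R is higher.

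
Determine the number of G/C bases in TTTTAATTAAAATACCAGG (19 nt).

Base counts: C=2, G=2, T=7, A=8
Total G or C: 2 + 2 = 4

4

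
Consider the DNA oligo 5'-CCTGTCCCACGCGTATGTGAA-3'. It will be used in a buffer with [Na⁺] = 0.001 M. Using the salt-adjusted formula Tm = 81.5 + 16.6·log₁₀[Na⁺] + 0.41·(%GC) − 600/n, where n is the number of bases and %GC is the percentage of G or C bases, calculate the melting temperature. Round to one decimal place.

Length n = 21. Base counts: A=4, G=5, T=5, C=7
G+C = 12, so %GC = 12/21 × 100 = 57.143%
Salt term: 16.6 × (-3) = -49.8
GC term: 0.41 × 57.143 = 23.429; length term: −600/21 = −28.571
Tm = 81.5 + (-49.8) + 23.429 − 28.571 = 26.558 → 26.6°C

26.6°C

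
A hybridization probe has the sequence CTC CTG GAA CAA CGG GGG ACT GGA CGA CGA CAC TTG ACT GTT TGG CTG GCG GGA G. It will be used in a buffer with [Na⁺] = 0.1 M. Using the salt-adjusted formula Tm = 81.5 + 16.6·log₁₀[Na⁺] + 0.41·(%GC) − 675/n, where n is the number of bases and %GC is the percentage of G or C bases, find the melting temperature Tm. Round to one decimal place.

78.0°C

Length n = 55. Base counts: G=21, T=10, A=11, C=13
G+C = 34, so %GC = 34/55 × 100 = 61.818%
Salt term: 16.6 × (-1) = -16.6
GC term: 0.41 × 61.818 = 25.345; length term: −675/55 = −12.273
Tm = 81.5 + (-16.6) + 25.345 − 12.273 = 77.972 → 78.0°C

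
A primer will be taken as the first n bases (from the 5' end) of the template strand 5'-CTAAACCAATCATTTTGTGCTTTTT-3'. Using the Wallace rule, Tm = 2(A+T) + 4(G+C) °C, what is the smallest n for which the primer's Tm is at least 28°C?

First 10 bases: CTAAACCAAT → Tm = 26°C (< 28°C)
First 11 bases: CTAAACCAATC → Tm = 30°C (≥ 28°C)
Each additional base adds 2°C (A/T) or 4°C (G/C), so Tm is non-decreasing in n; n = 11 is the first length to reach 28°C.

n = 11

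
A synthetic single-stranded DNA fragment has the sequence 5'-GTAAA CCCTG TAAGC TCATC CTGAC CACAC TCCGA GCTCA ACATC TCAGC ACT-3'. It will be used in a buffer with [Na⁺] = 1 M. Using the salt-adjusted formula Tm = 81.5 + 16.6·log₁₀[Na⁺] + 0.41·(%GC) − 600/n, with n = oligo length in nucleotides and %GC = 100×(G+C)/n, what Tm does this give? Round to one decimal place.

91.1°C

Length n = 53. Base counts: G=7, T=11, C=20, A=15
G+C = 27, so %GC = 27/53 × 100 = 50.943%
Salt term: 16.6 × (0) = 0
GC term: 0.41 × 50.943 = 20.887; length term: −600/53 = −11.321
Tm = 81.5 + (0) + 20.887 − 11.321 = 91.066 → 91.1°C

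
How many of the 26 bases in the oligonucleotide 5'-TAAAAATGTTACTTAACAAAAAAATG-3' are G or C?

Scanning the sequence gives C=2, G=2, A=15, T=7.
Total G or C: 2 + 2 = 4

4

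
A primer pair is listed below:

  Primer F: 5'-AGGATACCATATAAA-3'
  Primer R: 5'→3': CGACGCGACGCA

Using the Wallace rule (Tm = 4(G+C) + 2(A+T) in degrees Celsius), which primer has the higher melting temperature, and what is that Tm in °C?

Primer F: A+T=11, G+C=4 → Tm = 2(11)+4(4) = 38°C
Primer R: A+T=3, G+C=9 → Tm = 2(3)+4(9) = 42°C
38°C vs 42°C → primer R is higher.

Primer R, 42°C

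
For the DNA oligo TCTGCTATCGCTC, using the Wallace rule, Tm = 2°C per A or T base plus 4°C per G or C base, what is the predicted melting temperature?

Scanning the sequence gives A=1, G=2, T=5, C=5.
AT pairs contribute 6, GC pairs contribute 7.
Tm = 2×6 + 4×7 = 40°C

40°C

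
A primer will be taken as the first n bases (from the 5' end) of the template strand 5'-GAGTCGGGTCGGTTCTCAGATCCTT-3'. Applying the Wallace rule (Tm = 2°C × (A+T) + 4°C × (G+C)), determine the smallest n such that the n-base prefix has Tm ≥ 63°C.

n = 20

First 19 bases: GAGTCGGGTCGGTTCTCAG → Tm = 62°C (< 63°C)
First 20 bases: GAGTCGGGTCGGTTCTCAGA → Tm = 64°C (≥ 63°C)
Since every base adds ≥2°C, Tm only increases with n, so the threshold is first crossed at n = 20.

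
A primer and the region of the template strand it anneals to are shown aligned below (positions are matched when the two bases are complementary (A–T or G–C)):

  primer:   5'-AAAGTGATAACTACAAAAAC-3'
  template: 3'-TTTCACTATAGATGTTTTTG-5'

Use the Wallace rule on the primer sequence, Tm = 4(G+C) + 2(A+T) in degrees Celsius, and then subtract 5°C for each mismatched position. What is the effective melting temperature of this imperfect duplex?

45°C

Primer base counts: A=12, T=3, G=2, C=3 → A+T=15, G+C=5
Perfect-match Tm = 2(15) + 4(5) = 30 + 20 = 50°C
Mismatches (positions where the bases are not complementary): 1 (at position 10)
Effective Tm = 50 − 1×5 = 50 − 5 = 45°C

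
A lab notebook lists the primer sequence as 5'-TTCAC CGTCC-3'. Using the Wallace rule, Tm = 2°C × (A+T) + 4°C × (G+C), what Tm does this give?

G=1, A=1, C=5, T=3
A+T = 4, G+C = 6
Tm = 2(4) + 4(6) = 8 + 24 = 32°C

32°C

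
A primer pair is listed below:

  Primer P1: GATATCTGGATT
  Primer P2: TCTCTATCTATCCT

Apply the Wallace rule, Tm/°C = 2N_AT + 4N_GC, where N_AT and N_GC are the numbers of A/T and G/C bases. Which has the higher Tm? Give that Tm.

Primer P2, 38°C

Primer P1: A+T=8, G+C=4 → Tm = 2(8)+4(4) = 32°C
Primer P2: A+T=9, G+C=5 → Tm = 2(9)+4(5) = 38°C
32°C vs 38°C → primer P2 is higher.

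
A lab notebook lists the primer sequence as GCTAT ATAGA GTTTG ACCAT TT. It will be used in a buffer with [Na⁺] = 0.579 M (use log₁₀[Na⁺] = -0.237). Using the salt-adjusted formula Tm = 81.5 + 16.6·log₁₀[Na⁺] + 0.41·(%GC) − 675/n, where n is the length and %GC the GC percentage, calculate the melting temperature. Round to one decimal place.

Length n = 22. Scanning the sequence gives T=9, C=3, G=4, A=6.
G+C = 7, so %GC = 7/22 × 100 = 31.818%
Salt term: 16.6 × (-0.237) = -3.934
GC term: 0.41 × 31.818 = 13.045; length term: −675/22 = −30.682
Tm = 81.5 + (-3.934) + 13.045 − 30.682 = 59.929 → 59.9°C

59.9°C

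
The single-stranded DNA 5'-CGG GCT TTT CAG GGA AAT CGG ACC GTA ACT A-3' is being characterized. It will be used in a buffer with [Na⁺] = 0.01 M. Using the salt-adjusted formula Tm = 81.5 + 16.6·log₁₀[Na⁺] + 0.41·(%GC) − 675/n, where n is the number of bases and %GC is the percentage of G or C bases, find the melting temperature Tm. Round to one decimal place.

47.7°C

Length n = 31. C=7, T=7, A=8, G=9
G+C = 16, so %GC = 16/31 × 100 = 51.613%
Salt term: 16.6 × (-2) = -33.2
GC term: 0.41 × 51.613 = 21.161; length term: −675/31 = −21.774
Tm = 81.5 + (-33.2) + 21.161 − 21.774 = 47.687 → 47.7°C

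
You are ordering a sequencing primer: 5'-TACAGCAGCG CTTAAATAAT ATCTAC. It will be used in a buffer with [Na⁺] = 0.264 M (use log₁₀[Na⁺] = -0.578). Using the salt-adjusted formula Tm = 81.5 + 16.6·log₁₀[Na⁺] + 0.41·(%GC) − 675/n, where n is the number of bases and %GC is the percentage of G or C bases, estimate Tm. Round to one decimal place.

60.1°C

Length n = 26. Scanning the sequence gives G=3, A=10, C=6, T=7.
G+C = 9, so %GC = 9/26 × 100 = 34.615%
Salt term: 16.6 × (-0.578) = -9.595
GC term: 0.41 × 34.615 = 14.192; length term: −675/26 = −25.962
Tm = 81.5 + (-9.595) + 14.192 − 25.962 = 60.135 → 60.1°C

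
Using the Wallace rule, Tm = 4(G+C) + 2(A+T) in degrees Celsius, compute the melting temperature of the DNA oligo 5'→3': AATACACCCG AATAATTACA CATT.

62°C

G=1, A=11, C=6, T=6
AT pairs contribute 17, GC pairs contribute 7.
Tm = 4·7 + 2·17 = 28 + 34 = 62°C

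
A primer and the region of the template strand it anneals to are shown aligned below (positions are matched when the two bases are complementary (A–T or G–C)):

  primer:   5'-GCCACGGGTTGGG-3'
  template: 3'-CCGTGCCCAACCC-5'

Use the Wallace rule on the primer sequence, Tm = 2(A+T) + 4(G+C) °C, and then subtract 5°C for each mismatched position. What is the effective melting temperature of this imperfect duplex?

Primer base counts: A=1, T=2, G=7, C=3 → A+T=3, G+C=10
Perfect-match Tm = 2(3) + 4(10) = 6 + 40 = 46°C
Mismatches (positions where the bases are not complementary): 1 (at position 2)
Effective Tm = 46 − 1×5 = 46 − 5 = 41°C

41°C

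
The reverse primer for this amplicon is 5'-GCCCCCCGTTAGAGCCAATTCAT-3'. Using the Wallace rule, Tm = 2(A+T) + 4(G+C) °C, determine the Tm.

72°C

G=4, C=9, A=5, T=5
AT pairs contribute 10, GC pairs contribute 13.
Tm = 2×10 + 4×13 = 72°C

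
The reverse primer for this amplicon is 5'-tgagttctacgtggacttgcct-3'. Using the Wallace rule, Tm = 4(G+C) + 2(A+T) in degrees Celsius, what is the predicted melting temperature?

66°C

T=8, G=6, A=3, C=5
A+T = 11, G+C = 11
Tm = 4·11 + 2·11 = 44 + 22 = 66°C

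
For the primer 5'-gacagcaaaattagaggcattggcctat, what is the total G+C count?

Counting bases: A=10, C=5, G=7, T=6
Total G or C: 7 + 5 = 12

12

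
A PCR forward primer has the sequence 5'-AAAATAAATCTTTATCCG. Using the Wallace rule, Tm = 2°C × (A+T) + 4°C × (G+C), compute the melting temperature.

44°C

Base counts: T=6, A=8, G=1, C=3
So N_AT = 14 and N_GC = 4.
Tm = 2×14 + 4×4 = 44°C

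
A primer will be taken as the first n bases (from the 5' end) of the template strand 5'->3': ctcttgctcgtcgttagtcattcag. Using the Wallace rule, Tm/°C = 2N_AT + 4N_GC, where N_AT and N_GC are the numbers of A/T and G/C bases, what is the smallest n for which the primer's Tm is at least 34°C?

n = 11

First 10 bases: CTCTTGCTCG → Tm = 32°C (< 34°C)
First 11 bases: CTCTTGCTCGT → Tm = 34°C (≥ 34°C)
Since every base adds ≥2°C, Tm only increases with n, so the threshold is first crossed at n = 11.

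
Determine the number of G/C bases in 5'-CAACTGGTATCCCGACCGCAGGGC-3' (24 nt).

16

G=7, A=5, C=9, T=3
G+C = 7 + 9 = 16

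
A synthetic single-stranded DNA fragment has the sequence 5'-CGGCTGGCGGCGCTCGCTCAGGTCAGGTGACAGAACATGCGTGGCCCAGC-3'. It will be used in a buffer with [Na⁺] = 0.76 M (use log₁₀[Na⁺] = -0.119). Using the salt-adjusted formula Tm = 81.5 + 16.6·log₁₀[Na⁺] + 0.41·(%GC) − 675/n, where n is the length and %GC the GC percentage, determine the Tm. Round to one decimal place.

Length n = 50. Scanning the sequence gives T=7, G=19, C=16, A=8.
G+C = 35, so %GC = 35/50 × 100 = 70%
Salt term: 16.6 × (-0.119) = -1.975
GC term: 0.41 × 70 = 28.7; length term: −675/50 = −13.5
Tm = 81.5 + (-1.975) + 28.7 − 13.5 = 94.725 → 94.7°C

94.7°C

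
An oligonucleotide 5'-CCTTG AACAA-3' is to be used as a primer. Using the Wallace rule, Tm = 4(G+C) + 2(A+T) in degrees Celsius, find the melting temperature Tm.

Counting bases: C=3, G=1, A=4, T=2
A+T = 6, G+C = 4
Tm = 2×6 + 4×4 = 28°C

28°C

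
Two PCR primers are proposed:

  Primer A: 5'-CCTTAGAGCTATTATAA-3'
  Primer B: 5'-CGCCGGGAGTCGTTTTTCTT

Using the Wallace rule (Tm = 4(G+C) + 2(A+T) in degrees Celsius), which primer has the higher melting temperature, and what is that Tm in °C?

Primer B, 62°C

Primer A: A+T=12, G+C=5 → Tm = 2(12)+4(5) = 44°C
Primer B: A+T=9, G+C=11 → Tm = 2(9)+4(11) = 62°C
44°C vs 62°C → primer B is higher.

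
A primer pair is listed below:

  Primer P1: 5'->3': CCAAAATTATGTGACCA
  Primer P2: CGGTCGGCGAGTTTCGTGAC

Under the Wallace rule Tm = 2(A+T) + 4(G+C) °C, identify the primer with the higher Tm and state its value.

Primer P2, 66°C

Primer P1: A+T=11, G+C=6 → Tm = 2(11)+4(6) = 46°C
Primer P2: A+T=7, G+C=13 → Tm = 2(7)+4(13) = 66°C
46°C vs 66°C → primer P2 is higher.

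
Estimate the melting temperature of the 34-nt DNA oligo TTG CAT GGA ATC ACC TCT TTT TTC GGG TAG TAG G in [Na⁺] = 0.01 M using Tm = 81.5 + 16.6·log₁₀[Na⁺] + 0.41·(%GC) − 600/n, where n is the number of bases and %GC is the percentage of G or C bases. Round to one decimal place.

48.7°C

Length n = 34. Base counts: A=6, G=9, T=13, C=6
G+C = 15, so %GC = 15/34 × 100 = 44.118%
Salt term: 16.6 × (-2) = -33.2
GC term: 0.41 × 44.118 = 18.088; length term: −600/34 = −17.647
Tm = 81.5 + (-33.2) + 18.088 − 17.647 = 48.741 → 48.7°C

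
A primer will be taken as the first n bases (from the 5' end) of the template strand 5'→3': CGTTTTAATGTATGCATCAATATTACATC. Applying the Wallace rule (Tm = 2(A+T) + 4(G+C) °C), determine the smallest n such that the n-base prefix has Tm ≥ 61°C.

First 24 bases: CGTTTTAATGTATGCATCAATATT → Tm = 60°C (< 61°C)
First 25 bases: CGTTTTAATGTATGCATCAATATTA → Tm = 62°C (≥ 61°C)
Since every base adds ≥2°C, Tm only increases with n, so the threshold is first crossed at n = 25.

n = 25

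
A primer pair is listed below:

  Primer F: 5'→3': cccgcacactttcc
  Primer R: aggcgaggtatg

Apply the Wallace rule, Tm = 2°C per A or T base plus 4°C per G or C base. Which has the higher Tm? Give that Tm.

Primer F: A+T=5, G+C=9 → Tm = 2(5)+4(9) = 46°C
Primer R: A+T=5, G+C=7 → Tm = 2(5)+4(7) = 38°C
46°C vs 38°C → primer F is higher.

Primer F, 46°C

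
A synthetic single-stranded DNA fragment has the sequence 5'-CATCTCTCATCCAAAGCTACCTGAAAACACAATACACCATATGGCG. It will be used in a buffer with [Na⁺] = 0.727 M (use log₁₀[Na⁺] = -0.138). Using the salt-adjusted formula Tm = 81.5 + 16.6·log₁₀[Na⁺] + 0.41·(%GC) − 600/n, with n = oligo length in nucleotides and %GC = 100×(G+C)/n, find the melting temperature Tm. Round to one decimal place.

84.0°C

Length n = 46. Base counts: T=9, C=15, G=5, A=17
G+C = 20, so %GC = 20/46 × 100 = 43.478%
Salt term: 16.6 × (-0.138) = -2.291
GC term: 0.41 × 43.478 = 17.826; length term: −600/46 = −13.043
Tm = 81.5 + (-2.291) + 17.826 − 13.043 = 83.992 → 84.0°C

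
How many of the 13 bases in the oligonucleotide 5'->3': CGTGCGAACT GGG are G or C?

Scanning the sequence gives T=2, C=3, G=6, A=2.
Total G or C: 6 + 3 = 9

9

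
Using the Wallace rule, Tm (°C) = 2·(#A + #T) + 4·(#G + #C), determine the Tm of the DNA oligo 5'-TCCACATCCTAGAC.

Counting bases: A=4, G=1, C=6, T=3
A+T = 7, G+C = 7
Tm = 2(7) + 4(7) = 14 + 28 = 42°C

42°C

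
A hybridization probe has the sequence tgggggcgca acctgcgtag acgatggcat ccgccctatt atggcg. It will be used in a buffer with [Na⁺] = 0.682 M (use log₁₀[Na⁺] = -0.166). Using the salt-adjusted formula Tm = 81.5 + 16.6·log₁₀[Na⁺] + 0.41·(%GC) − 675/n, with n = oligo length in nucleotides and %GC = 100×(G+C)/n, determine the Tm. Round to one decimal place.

Length n = 46. Scanning the sequence gives T=9, C=13, A=8, G=16.
G+C = 29, so %GC = 29/46 × 100 = 63.043%
Salt term: 16.6 × (-0.166) = -2.756
GC term: 0.41 × 63.043 = 25.848; length term: −675/46 = −14.674
Tm = 81.5 + (-2.756) + 25.848 − 14.674 = 89.918 → 89.9°C

89.9°C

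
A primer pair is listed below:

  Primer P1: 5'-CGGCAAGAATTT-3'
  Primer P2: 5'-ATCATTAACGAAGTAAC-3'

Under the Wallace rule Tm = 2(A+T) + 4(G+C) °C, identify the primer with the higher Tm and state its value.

Primer P1: A+T=7, G+C=5 → Tm = 2(7)+4(5) = 34°C
Primer P2: A+T=12, G+C=5 → Tm = 2(12)+4(5) = 44°C
34°C vs 44°C → primer P2 is higher.

Primer P2, 44°C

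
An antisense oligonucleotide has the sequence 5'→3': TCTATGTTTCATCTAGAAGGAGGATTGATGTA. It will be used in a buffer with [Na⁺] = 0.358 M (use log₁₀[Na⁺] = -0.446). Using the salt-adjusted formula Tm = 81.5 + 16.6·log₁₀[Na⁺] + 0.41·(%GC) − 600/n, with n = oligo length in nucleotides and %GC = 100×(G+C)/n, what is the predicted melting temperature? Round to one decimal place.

69.4°C

Length n = 32. G=8, T=12, C=3, A=9
G+C = 11, so %GC = 11/32 × 100 = 34.375%
Salt term: 16.6 × (-0.446) = -7.404
GC term: 0.41 × 34.375 = 14.094; length term: −600/32 = −18.75
Tm = 81.5 + (-7.404) + 14.094 − 18.75 = 69.44 → 69.4°C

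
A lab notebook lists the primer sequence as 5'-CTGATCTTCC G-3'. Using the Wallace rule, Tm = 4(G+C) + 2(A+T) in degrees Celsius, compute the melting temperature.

34°C

Base counts: G=2, C=4, A=1, T=4
So N_AT = 5 and N_GC = 6.
Tm = 2×5 + 4×6 = 34°C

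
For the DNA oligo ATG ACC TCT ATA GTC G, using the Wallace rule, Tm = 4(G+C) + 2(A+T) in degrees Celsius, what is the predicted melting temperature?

Counting bases: T=5, G=3, A=4, C=4
AT pairs contribute 9, GC pairs contribute 7.
Tm = 4·7 + 2·9 = 28 + 18 = 46°C

46°C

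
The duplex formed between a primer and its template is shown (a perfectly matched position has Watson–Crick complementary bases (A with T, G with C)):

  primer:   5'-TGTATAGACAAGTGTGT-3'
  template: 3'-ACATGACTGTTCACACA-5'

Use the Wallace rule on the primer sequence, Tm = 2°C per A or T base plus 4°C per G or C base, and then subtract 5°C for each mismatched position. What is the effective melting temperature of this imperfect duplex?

Primer base counts: A=5, T=6, G=5, C=1 → A+T=11, G+C=6
Perfect-match Tm = 2(11) + 4(6) = 22 + 24 = 46°C
Mismatches (positions where the bases are not complementary): 2 (at positions 5, 6)
Effective Tm = 46 − 2×5 = 46 − 10 = 36°C

36°C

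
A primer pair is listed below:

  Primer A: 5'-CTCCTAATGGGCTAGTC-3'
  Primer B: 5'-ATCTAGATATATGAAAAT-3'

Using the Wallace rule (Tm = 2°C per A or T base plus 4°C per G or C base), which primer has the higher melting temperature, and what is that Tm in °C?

Primer A, 52°C

Primer A: A+T=8, G+C=9 → Tm = 2(8)+4(9) = 52°C
Primer B: A+T=15, G+C=3 → Tm = 2(15)+4(3) = 42°C
52°C vs 42°C → primer A is higher.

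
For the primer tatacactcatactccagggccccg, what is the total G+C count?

Base counts: G=4, A=6, T=5, C=10
Total G or C: 4 + 10 = 14

14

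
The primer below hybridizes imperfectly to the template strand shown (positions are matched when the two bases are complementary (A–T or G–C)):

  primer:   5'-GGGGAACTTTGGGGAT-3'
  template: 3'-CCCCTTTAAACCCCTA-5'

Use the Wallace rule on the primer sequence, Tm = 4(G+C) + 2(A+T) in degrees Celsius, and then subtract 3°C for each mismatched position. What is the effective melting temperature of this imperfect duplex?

Primer base counts: A=3, T=4, G=8, C=1 → A+T=7, G+C=9
Perfect-match Tm = 2(7) + 4(9) = 14 + 36 = 50°C
Mismatches (positions where the bases are not complementary): 1 (at position 7)
Effective Tm = 50 − 1×3 = 50 − 3 = 47°C

47°C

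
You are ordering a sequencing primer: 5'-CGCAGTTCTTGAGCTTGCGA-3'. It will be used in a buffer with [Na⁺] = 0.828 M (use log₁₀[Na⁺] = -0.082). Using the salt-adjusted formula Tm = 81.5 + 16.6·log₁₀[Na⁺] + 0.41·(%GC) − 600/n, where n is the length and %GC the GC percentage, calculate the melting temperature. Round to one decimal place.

72.7°C

Length n = 20. Counting bases: G=6, T=6, C=5, A=3
G+C = 11, so %GC = 11/20 × 100 = 55%
Salt term: 16.6 × (-0.082) = -1.361
GC term: 0.41 × 55 = 22.55; length term: −600/20 = −30
Tm = 81.5 + (-1.361) + 22.55 − 30 = 72.689 → 72.7°C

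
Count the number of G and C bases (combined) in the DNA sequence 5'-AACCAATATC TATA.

Base counts: A=7, T=4, C=3, G=0
G+C = 0 + 3 = 3

3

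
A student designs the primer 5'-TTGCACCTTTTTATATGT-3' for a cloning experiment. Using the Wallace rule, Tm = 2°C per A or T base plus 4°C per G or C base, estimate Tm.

Base counts: C=3, G=2, T=10, A=3
So N_AT = 13 and N_GC = 5.
Tm = 2(13) + 4(5) = 26 + 20 = 46°C

46°C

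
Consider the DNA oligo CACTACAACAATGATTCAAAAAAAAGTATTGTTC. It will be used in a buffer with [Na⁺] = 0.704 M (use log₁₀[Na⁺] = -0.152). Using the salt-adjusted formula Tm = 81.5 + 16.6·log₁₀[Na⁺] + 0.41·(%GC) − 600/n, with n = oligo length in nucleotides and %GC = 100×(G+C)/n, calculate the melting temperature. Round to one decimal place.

Length n = 34. Counting bases: A=16, G=3, T=9, C=6
G+C = 9, so %GC = 9/34 × 100 = 26.471%
Salt term: 16.6 × (-0.152) = -2.523
GC term: 0.41 × 26.471 = 10.853; length term: −600/34 = −17.647
Tm = 81.5 + (-2.523) + 10.853 − 17.647 = 72.183 → 72.2°C

72.2°C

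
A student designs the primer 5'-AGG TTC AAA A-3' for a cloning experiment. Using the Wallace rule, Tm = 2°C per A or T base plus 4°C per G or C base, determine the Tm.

26°C

Scanning the sequence gives T=2, A=5, C=1, G=2.
So N_AT = 7 and N_GC = 3.
Tm = 2×7 + 4×3 = 26°C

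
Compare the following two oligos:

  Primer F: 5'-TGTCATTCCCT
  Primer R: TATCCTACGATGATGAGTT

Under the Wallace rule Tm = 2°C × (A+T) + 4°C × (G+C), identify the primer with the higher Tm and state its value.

Primer F: A+T=6, G+C=5 → Tm = 2(6)+4(5) = 32°C
Primer R: A+T=12, G+C=7 → Tm = 2(12)+4(7) = 52°C
32°C vs 52°C → primer R is higher.

Primer R, 52°C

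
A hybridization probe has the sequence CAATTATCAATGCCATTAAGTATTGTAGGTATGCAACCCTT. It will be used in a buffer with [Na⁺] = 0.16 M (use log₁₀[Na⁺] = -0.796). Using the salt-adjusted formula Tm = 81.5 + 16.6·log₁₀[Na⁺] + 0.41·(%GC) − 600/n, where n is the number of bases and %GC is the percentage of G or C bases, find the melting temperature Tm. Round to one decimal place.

Length n = 41. Scanning the sequence gives G=6, A=13, T=14, C=8.
G+C = 14, so %GC = 14/41 × 100 = 34.146%
Salt term: 16.6 × (-0.796) = -13.214
GC term: 0.41 × 34.146 = 14; length term: −600/41 = −14.634
Tm = 81.5 + (-13.214) + 14 − 14.634 = 67.652 → 67.7°C

67.7°C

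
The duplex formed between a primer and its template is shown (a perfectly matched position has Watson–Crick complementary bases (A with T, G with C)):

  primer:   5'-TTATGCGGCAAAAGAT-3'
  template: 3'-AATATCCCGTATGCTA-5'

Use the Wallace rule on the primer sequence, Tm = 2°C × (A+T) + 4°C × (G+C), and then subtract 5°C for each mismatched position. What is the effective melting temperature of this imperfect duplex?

Primer base counts: A=6, T=4, G=4, C=2 → A+T=10, G+C=6
Perfect-match Tm = 2(10) + 4(6) = 20 + 24 = 44°C
Mismatches (positions where the bases are not complementary): 4 (at positions 5, 6, 11, 13)
Effective Tm = 44 − 4×5 = 44 − 20 = 24°C

24°C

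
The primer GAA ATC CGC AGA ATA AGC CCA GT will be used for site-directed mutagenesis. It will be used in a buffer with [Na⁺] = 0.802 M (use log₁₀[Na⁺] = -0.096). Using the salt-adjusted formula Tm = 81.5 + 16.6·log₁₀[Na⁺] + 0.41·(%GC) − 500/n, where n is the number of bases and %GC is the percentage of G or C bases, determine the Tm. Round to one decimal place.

77.8°C

Length n = 23. G=5, A=9, C=6, T=3
G+C = 11, so %GC = 11/23 × 100 = 47.826%
Salt term: 16.6 × (-0.096) = -1.594
GC term: 0.41 × 47.826 = 19.609; length term: −500/23 = −21.739
Tm = 81.5 + (-1.594) + 19.609 − 21.739 = 77.776 → 77.8°C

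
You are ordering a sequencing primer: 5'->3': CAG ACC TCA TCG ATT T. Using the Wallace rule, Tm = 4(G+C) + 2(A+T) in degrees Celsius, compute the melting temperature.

Scanning the sequence gives G=2, A=4, C=5, T=5.
AT pairs contribute 9, GC pairs contribute 7.
Tm = 2×9 + 4×7 = 46°C

46°C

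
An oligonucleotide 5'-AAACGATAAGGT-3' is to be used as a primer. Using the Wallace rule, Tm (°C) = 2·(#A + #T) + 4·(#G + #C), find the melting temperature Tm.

Counting bases: A=6, C=1, T=2, G=3
A+T = 8, G+C = 4
Tm = 4·4 + 2·8 = 16 + 16 = 32°C

32°C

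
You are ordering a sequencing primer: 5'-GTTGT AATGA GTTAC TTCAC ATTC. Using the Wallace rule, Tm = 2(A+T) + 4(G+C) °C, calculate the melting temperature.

Scanning the sequence gives G=4, T=10, A=6, C=4.
A+T = 16, G+C = 8
Tm = 2×16 + 4×8 = 64°C

64°C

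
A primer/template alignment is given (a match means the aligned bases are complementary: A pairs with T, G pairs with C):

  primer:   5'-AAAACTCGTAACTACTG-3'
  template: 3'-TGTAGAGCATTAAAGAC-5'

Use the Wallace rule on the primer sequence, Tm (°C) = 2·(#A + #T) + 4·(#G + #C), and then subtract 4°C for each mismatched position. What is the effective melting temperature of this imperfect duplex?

30°C

Primer base counts: A=7, T=4, G=2, C=4 → A+T=11, G+C=6
Perfect-match Tm = 2(11) + 4(6) = 22 + 24 = 46°C
Mismatches (positions where the bases are not complementary): 4 (at positions 2, 4, 12, 14)
Effective Tm = 46 − 4×4 = 46 − 16 = 30°C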